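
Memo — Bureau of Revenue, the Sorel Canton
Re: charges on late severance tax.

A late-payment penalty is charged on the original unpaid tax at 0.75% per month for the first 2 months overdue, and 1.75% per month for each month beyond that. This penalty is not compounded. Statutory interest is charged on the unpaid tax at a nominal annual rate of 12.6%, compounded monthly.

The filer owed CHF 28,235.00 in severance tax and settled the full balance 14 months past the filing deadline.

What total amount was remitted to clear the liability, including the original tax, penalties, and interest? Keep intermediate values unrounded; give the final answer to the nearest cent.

Penalty, months 1–2: 2 × 0.75% × CHF 28,235.00 = CHF 423.53…
Penalty, months 3–14: 12 × 1.75% × CHF 28,235.00 = CHF 5,929.35
Interest (12.6%/yr ÷ 12 = 1.05%/month): CHF 28,235.00 × ((1 + 0.0105)^14 − 1) = CHF 4,446.0681…
Total = CHF 28,235.00 + CHF 6,352.8750 + CHF 4,446.0681… = CHF 39,033.94

CHF 39,033.94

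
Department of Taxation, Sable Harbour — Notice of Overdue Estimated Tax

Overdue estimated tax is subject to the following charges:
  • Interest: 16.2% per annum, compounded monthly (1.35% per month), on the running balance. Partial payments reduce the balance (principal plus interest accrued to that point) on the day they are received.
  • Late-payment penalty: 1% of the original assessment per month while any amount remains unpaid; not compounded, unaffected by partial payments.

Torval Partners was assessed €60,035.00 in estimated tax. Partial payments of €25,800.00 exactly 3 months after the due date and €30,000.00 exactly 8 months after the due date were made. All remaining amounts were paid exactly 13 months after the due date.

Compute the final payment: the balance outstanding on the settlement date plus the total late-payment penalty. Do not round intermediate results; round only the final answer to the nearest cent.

€17,690.02

Balance at month 3: €60,035.0000 × (1 + 0.0135)^3 = €62,499.3893…
After €25,800.00 payment: €62,499.3893… − €25,800.00 = €36,699.3893…
Balance at month 8: €36,699.3893… × (1 + 0.0135)^5 = €39,244.3918…
After €30,000.00 payment: €39,244.3918… − €30,000.00 = €9,244.3918…
Balance at month 13: €9,244.3918… × (1 + 0.0135)^5 = €9,885.4652…
Penalty: 13 × 1% × €60,035.00 = €7,804.55
Final settlement = outstanding balance + penalty = €9,885.4652… + €7,804.55 = €17,690.02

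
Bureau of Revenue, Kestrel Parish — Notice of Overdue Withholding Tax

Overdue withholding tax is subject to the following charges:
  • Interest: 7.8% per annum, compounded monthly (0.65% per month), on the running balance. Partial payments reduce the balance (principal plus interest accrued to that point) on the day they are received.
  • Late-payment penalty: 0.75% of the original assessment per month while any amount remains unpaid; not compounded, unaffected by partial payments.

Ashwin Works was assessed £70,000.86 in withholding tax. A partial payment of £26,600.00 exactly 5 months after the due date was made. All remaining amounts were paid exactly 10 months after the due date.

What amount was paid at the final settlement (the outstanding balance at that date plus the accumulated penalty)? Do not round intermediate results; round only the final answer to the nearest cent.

£52,460.59

Balance at month 5: £70,000.8600 × (1 + 0.0065)^5 = £72,305.6562…
After £26,600.00 payment: £72,305.6562… − £26,600.00 = £45,705.6562…
Balance at month 10: £45,705.6562… × (1 + 0.0065)^5 = £47,210.5266…
Penalty: 10 × 0.75% × £70,000.86 = £5,250.06…
Final settlement = outstanding balance + penalty = £47,210.5266… + £5,250.06… = £52,460.59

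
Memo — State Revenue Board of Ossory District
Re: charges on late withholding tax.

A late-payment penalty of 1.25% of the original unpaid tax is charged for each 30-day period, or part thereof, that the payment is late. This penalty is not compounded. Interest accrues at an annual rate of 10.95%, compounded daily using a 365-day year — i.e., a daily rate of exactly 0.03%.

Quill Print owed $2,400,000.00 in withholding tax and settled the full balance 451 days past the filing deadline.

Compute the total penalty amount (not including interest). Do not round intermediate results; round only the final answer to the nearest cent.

$480,000.00

Penalty periods: ⌈451/30⌉ = 16; penalty = 16 × 1.25% × $2,400,000.00 = $480,000.00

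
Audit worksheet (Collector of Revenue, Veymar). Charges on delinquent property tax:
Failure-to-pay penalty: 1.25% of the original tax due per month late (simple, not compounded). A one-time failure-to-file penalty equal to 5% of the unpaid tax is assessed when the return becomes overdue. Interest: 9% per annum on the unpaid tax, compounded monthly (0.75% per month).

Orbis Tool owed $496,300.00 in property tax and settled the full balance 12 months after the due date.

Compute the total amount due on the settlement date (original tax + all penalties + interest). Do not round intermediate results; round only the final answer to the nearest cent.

$642,116.36

Failure-to-file penalty: 5% × $496,300.00 = $24,815.00
Failure-to-pay penalty = 1.25% × $496,300.00 × 12 mo = $74,445.00
Interest: $496,300.00 × ((1 + 0.0075)^12 − 1) = $496,300.00 × 0.0938069… = $46,556.3633…
Total = $496,300.00 + $99,260.0000 + $46,556.3633… = $642,116.36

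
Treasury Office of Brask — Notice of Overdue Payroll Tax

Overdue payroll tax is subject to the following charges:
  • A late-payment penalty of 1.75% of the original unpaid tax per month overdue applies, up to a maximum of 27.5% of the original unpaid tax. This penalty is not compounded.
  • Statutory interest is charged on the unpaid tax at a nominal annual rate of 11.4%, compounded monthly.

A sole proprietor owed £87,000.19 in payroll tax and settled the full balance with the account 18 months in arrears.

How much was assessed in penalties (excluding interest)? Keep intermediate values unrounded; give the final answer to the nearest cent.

£23,925.05

Penalty (uncapped): 18 × 1.75% × £87,000.19 = £27,405.06…; cap = 27.5% × £87,000.19 = £23,925.05… → penalty = £23,925.05…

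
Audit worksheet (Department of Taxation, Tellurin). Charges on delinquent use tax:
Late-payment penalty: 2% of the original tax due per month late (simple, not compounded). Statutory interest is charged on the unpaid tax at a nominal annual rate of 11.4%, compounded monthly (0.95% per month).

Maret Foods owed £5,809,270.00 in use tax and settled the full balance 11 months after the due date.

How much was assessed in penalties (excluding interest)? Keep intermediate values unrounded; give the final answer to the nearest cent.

Late-payment penalty = 2% × £5,809,270.00 × 11 mo = £1,278,039.40

£1,278,039.40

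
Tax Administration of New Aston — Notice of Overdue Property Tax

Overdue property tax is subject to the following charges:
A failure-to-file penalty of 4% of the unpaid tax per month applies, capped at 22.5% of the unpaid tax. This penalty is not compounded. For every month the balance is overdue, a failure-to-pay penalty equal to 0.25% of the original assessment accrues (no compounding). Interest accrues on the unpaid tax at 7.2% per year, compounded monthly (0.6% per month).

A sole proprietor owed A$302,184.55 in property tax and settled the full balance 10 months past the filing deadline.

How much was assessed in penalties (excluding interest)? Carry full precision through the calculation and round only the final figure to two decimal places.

Failure-to-file: 10 × 4% × A$302,184.55 = A$120,873.82, capped at 22.5% × A$302,184.55 = A$67,991.52…
Failure-to-pay penalty = 0.25% × A$302,184.55 × 10 mo = A$7,554.61…
Total penalty = A$67,991.52… + A$7,554.61… = A$75,546.14

A$75,546.14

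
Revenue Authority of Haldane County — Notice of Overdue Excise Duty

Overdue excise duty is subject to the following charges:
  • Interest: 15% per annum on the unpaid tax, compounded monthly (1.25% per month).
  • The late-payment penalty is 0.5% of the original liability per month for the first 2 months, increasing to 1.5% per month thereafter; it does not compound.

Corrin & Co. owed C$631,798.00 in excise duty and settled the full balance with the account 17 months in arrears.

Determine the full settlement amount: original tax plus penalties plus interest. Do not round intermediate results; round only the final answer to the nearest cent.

Penalty, months 1–2: 2 × 0.5% × C$631,798.00 = C$6,317.98
Penalty, months 3–17: 15 × 1.5% × C$631,798.00 = C$142,154.55
Interest: C$631,798.00 × ((1 + 0.0125)^17 − 1) = C$631,798.00 × 0.2351382… = C$148,559.8237…
Total = C$631,798.00 + C$148,472.5300 + C$148,559.8237… = C$928,830.35

C$928,830.35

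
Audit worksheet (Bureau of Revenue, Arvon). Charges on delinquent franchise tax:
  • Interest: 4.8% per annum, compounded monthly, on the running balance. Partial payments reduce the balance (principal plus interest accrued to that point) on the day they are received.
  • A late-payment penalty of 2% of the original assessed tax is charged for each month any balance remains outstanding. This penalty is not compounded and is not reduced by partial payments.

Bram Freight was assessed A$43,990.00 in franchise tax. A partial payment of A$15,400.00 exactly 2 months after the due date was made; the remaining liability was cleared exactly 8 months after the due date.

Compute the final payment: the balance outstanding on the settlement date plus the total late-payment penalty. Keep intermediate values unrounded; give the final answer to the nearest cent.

A$36,682.63

Monthly rate = 4.8% ÷ 12 = 0.4%
Balance at month 2: A$43,990.0000 × (1 + 0.004)^2 = A$44,342.6238…
After A$15,400.00 payment: A$44,342.6238… − A$15,400.00 = A$28,942.6238…
Balance at month 8: A$28,942.6238… × (1 + 0.004)^6 = A$29,644.2302…
Penalty: 8 × 2% × A$43,990.00 = A$7,038.40
Final settlement = outstanding balance + penalty = A$29,644.2302… + A$7,038.40 = A$36,682.63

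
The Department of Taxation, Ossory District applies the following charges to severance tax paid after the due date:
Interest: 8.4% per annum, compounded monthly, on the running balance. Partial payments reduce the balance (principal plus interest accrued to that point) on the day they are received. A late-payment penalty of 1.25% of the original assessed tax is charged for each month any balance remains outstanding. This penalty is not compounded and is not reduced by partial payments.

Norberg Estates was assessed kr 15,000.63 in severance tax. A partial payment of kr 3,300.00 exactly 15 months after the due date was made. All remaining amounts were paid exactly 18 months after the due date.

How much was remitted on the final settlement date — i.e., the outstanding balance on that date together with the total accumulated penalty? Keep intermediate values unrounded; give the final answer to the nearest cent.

Monthly rate = 8.4% ÷ 12 = 0.7%
Balance at month 15: kr 15,000.6300 × (1 + 0.007)^15 = kr 16,655.2654…
After kr 3,300.00 payment: kr 16,655.2654… − kr 3,300.00 = kr 13,355.2654…
Balance at month 18: kr 13,355.2654… × (1 + 0.007)^3 = kr 13,637.6938…
Penalty: 18 × 1.25% × kr 15,000.63 = kr 3,375.14…
Final settlement = outstanding balance + penalty = kr 13,637.6938… + kr 3,375.14… = kr 17,012.84

kr 17,012.84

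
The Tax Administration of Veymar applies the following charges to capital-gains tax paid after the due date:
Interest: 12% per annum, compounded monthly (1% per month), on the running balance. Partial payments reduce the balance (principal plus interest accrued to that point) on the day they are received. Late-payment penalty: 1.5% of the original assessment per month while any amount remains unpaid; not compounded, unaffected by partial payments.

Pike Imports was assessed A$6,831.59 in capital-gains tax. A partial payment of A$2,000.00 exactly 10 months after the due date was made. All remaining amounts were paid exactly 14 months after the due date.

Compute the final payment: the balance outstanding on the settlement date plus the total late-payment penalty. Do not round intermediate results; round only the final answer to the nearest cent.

A$7,206.16

Balance at month 10: A$6,831.5900 × (1 + 0.01)^10 = A$7,546.3255…
After A$2,000.00 payment: A$7,546.3255… − A$2,000.00 = A$5,546.3255…
Balance at month 14: A$5,546.3255… × (1 + 0.01)^4 = A$5,771.5285…
Penalty: 14 × 1.5% × A$6,831.59 = A$1,434.63…
Final settlement = outstanding balance + penalty = A$5,771.5285… + A$1,434.63… = A$7,206.16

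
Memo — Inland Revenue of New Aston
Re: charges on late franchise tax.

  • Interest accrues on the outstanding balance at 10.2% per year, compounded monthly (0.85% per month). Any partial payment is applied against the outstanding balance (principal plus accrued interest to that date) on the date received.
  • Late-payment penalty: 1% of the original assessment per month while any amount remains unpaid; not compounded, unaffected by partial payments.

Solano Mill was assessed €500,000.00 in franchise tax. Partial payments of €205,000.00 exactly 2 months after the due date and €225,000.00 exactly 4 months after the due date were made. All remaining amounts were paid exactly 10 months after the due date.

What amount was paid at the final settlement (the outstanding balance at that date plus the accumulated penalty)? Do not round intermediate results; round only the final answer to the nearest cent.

Balance at month 2: €500,000.0000 × (1 + 0.0085)^2 = €508,536.1250
After €205,000.00 payment: €508,536.1250 − €205,000.00 = €303,536.1250
Balance at month 4: €303,536.1250 × (1 + 0.0085)^2 = €308,718.1696…
After €225,000.00 payment: €308,718.1696… − €225,000.00 = €83,718.1696…
Balance at month 10: €83,718.1696… × (1 + 0.0085)^6 = €88,079.5607…
Penalty: 10 × 1% × €500,000.00 = €50,000.00
Final settlement = outstanding balance + penalty = €88,079.5607… + €50,000.00 = €138,079.56

€138,079.56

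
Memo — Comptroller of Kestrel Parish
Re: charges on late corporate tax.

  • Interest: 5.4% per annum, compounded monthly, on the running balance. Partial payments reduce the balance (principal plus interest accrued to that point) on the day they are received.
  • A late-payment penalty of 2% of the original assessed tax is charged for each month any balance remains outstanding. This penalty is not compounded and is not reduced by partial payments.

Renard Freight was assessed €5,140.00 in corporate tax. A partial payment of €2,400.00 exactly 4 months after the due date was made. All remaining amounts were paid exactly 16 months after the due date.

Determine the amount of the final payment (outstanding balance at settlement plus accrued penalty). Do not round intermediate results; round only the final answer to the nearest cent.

Monthly rate = 5.4% ÷ 12 = 0.45%
Balance at month 4: €5,140.0000 × (1 + 0.0045)^4 = €5,233.1464…
After €2,400.00 payment: €5,233.1464… − €2,400.00 = €2,833.1464…
Balance at month 16: €2,833.1464… × (1 + 0.0045)^12 = €2,989.9802…
Penalty: 16 × 2% × €5,140.00 = €1,644.80
Final settlement = outstanding balance + penalty = €2,989.9802… + €1,644.80 = €4,634.78

€4,634.78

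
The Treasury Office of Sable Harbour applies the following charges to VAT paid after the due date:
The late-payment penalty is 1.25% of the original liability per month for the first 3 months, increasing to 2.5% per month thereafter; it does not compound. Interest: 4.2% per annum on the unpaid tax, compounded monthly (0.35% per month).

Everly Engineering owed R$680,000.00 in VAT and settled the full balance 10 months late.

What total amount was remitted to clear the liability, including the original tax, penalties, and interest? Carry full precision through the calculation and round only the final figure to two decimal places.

Penalty, months 1–3: 3 × 1.25% × R$680,000.00 = R$25,500.00
Penalty, months 4–10: 7 × 2.5% × R$680,000.00 = R$119,000.00
Interest: R$680,000.00 × ((1 + 0.0035)^10 − 1) = R$680,000.00 × 0.0355564… = R$24,178.3701…
Total = R$680,000.00 + R$144,500.0000 + R$24,178.3701… = R$848,678.37

R$848,678.37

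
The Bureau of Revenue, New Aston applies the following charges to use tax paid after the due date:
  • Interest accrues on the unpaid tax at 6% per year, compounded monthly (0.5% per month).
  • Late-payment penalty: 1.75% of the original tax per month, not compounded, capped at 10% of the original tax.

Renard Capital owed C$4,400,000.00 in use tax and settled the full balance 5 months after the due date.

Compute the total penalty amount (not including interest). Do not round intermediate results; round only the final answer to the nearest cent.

C$385,000.00

Penalty: 5 × 1.75% × C$4,400,000.00 = C$385,000.00 (below the 10% cap of C$440,000.00)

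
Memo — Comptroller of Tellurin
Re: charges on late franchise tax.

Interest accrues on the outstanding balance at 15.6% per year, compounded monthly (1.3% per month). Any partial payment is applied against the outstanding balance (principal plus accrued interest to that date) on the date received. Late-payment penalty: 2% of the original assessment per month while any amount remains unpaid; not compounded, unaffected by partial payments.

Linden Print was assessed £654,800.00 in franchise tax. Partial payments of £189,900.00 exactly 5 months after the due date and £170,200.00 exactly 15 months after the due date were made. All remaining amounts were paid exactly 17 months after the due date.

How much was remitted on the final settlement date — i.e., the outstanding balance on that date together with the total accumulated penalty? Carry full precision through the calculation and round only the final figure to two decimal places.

Balance at month 5: £654,800.0000 × (1 + 0.013)^5 = £698,483.0917…
After £189,900.00 payment: £698,483.0917… − £189,900.00 = £508,583.0917…
Balance at month 15: £508,583.0917… × (1 + 0.013)^10 = £578,703.8494…
After £170,200.00 payment: £578,703.8494… − £170,200.00 = £408,503.8494…
Balance at month 17: £408,503.8494… × (1 + 0.013)^2 = £419,193.9866…
Penalty: 17 × 2% × £654,800.00 = £222,632.00
Final settlement = outstanding balance + penalty = £419,193.9866… + £222,632.00 = £641,825.99

£641,825.99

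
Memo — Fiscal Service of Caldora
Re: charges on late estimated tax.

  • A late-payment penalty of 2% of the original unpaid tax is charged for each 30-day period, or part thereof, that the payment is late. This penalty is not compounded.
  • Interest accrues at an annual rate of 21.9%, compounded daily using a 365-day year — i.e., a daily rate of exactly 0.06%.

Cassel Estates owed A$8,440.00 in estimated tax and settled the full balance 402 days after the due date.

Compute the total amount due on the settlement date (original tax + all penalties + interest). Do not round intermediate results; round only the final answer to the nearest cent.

A$13,104.65

Penalty periods: ⌈402/30⌉ = 14; penalty = 14 × 2% × A$8,440.00 = A$2,363.20
Interest: A$8,440.00 × ((1 + 0.0006)^402 − 1) = A$8,440.00 × 0.27268351… = A$2,301.4488…
Total = A$8,440.00 + A$2,363.2000 + A$2,301.4488… = A$13,104.65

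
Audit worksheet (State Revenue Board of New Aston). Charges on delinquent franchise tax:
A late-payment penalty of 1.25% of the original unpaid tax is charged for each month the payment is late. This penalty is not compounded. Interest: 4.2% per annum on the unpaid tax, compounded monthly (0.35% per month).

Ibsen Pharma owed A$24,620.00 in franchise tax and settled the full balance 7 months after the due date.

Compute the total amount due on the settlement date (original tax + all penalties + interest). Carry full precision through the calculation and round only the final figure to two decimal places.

Late-payment penalty = 1.25% × A$24,620.00 × 7 mo = A$2,154.25
Interest: A$24,620.00 × ((1 + 0.0035)^7 − 1) = A$24,620.00 × 0.0247588… = A$609.5606…
Total = A$24,620.00 + A$2,154.2500 + A$609.5606… = A$27,383.81

A$27,383.81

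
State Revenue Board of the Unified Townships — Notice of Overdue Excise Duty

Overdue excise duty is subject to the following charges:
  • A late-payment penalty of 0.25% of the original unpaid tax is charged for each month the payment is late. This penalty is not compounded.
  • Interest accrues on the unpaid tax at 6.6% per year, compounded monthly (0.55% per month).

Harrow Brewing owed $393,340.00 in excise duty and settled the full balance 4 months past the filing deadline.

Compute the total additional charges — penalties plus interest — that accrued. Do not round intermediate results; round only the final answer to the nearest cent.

$12,658.53

Late-payment penalty = 0.25% × $393,340.00 × 4 mo = $3,933.40
Interest: $393,340.00 × ((1 + 0.0055)^4 − 1) = $393,340.00 × 0.0221822… = $8,725.1333…
Penalties + interest = $3,933.4000 + $8,725.1333… = $12,658.53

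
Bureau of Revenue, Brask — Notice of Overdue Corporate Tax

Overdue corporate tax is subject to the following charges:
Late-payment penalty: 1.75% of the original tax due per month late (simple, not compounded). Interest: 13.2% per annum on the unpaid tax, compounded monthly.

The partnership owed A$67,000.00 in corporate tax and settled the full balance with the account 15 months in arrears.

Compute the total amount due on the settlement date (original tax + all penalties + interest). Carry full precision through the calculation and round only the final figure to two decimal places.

A$96,535.68

Late-payment penalty: 15 × 1.75% × A$67,000.00 = A$17,587.50
Interest (13.2%/yr ÷ 12 = 1.1%/month): A$67,000.00 × ((1 + 0.011)^15 − 1) = A$11,948.1825…
Total = A$67,000.00 + A$17,587.5000 + A$11,948.1825… = A$96,535.68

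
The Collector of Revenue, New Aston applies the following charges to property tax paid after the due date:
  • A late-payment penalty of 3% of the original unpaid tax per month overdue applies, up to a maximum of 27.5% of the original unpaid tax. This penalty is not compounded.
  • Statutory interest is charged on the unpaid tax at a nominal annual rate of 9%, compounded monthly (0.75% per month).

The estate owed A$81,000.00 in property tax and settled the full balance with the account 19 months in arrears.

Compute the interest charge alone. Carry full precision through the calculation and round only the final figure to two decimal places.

A$12,355.75

Interest: A$81,000.00 × ((1 + 0.0075)^19 − 1) = A$81,000.00 × 0.1525401… = A$12,355.7474…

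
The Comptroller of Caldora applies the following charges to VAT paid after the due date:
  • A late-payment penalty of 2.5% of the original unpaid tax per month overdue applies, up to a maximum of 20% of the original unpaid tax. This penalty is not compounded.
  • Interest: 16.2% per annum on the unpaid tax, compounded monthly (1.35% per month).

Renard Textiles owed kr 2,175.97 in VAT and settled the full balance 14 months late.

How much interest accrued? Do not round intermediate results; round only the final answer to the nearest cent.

kr 449.37

Interest: kr 2,175.97 × ((1 + 0.0135)^14 − 1) = kr 2,175.97 × 0.2065145… = kr 449.3693…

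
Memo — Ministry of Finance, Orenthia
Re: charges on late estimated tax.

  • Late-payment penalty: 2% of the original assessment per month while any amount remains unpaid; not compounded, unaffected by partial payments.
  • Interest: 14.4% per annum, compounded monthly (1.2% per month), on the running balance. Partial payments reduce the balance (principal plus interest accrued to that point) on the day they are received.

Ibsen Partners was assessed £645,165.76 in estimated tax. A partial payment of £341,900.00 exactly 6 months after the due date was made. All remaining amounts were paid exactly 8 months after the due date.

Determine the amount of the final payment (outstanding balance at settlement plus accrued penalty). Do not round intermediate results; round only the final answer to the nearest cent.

£462,838.05

Balance at month 6: £645,165.7600 × (1 + 0.012)^6 = £693,033.7513…
After £341,900.00 payment: £693,033.7513… − £341,900.00 = £351,133.7513…
Balance at month 8: £351,133.7513… × (1 + 0.012)^2 = £359,611.5246…
Penalty: 8 × 2% × £645,165.76 = £103,226.52…
Final settlement = outstanding balance + penalty = £359,611.5246… + £103,226.52… = £462,838.05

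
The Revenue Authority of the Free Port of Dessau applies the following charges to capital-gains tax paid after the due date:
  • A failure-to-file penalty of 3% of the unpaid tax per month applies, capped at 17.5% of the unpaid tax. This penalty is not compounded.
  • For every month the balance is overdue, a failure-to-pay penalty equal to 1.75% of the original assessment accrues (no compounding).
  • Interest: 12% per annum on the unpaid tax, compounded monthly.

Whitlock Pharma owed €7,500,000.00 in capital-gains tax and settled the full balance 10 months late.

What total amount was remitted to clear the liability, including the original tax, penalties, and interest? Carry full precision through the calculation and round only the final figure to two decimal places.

€10,909,665.94

Failure-to-file: 10 × 3% × €7,500,000.00 = €2,250,000.00, capped at 17.5% × €7,500,000.00 = €1,312,500.00
Failure-to-pay penalty = 1.75% × €7,500,000.00 × 10 mo = €1,312,500.00
Interest (12%/yr ÷ 12 = 1%/month): €7,500,000.00 × ((1 + 0.01)^10 − 1) = €784,665.9406…
Total = €7,500,000.00 + €2,625,000.0000 + €784,665.9406… = €10,909,665.94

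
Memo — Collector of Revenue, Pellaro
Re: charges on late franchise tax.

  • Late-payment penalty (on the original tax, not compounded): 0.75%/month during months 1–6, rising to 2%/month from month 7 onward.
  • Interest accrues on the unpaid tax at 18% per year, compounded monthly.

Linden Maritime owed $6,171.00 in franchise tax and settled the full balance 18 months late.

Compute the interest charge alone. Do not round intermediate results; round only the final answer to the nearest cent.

Interest (18%/yr ÷ 12 = 1.5%/month): $6,171.00 × ((1 + 0.015)^18 − 1) = $1,896.5991…

$1,896.60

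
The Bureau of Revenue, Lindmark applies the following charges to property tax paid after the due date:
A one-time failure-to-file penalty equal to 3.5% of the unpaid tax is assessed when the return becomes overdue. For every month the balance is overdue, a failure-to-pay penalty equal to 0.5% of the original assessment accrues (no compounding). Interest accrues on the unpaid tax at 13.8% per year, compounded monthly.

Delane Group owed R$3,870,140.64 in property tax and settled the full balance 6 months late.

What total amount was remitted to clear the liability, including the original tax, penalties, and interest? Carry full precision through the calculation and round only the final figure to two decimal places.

Failure-to-file penalty: 3.5% × R$3,870,140.64 = R$135,454.92…
Failure-to-pay penalty: 6 × 0.5% × R$3,870,140.64 = R$116,104.22…
Interest (13.8%/yr ÷ 12 = 1.15%/month): R$3,870,140.64 × ((1 + 0.0115)^6 − 1) = R$274,835.8357…
Total = R$3,870,140.64 + R$251,559.1416 + R$274,835.8357… = R$4,396,535.62

R$4,396,535.62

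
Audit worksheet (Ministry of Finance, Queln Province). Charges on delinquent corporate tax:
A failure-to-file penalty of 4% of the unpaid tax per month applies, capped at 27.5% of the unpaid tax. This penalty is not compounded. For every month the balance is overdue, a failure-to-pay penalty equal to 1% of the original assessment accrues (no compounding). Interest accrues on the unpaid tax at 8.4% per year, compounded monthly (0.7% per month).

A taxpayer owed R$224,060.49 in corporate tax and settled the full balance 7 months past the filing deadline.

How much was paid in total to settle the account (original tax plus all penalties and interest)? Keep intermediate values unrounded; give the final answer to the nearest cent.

R$312,573.59

Failure-to-file: 7 × 4% × R$224,060.49 = R$62,736.94…, capped at 27.5% × R$224,060.49 = R$61,616.63…
Failure-to-pay penalty = 1% × R$224,060.49 × 7 mo = R$15,684.23…
Interest: R$224,060.49 × ((1 + 0.007)^7 − 1) = R$224,060.49 × 0.0500411… = R$11,212.2310…
Total = R$224,060.49 + R$77,300.8691… + R$11,212.2310… = R$312,573.59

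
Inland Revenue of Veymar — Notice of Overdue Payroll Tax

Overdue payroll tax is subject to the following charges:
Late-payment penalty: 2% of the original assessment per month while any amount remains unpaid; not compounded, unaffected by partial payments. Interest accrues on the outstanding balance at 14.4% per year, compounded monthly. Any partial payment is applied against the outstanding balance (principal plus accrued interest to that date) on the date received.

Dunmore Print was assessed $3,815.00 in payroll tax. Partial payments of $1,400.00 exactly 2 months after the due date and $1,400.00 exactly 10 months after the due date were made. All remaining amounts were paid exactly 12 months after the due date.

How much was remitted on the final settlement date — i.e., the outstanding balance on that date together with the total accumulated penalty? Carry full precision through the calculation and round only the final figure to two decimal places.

$2,306.54

Monthly rate = 14.4% ÷ 12 = 1.2%
Balance at month 2: $3,815.0000 × (1 + 0.012)^2 = $3,907.1094…
After $1,400.00 payment: $3,907.1094… − $1,400.00 = $2,507.1094…
Balance at month 10: $2,507.1094… × (1 + 0.012)^8 = $2,758.1468…
After $1,400.00 payment: $2,758.1468… − $1,400.00 = $1,358.1468…
Balance at month 12: $1,358.1468… × (1 + 0.012)^2 = $1,390.9379…
Penalty: 12 × 2% × $3,815.00 = $915.60
Final settlement = outstanding balance + penalty = $1,390.9379… + $915.60 = $2,306.54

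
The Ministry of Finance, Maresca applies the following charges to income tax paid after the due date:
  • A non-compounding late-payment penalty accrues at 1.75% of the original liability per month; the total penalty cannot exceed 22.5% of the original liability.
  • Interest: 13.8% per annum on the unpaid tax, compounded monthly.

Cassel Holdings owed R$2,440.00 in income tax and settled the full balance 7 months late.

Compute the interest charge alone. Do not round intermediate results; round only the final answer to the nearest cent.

R$203.33

Interest (13.8%/yr ÷ 12 = 1.15%/month): R$2,440.00 × ((1 + 0.0115)^7 − 1) = R$203.3279…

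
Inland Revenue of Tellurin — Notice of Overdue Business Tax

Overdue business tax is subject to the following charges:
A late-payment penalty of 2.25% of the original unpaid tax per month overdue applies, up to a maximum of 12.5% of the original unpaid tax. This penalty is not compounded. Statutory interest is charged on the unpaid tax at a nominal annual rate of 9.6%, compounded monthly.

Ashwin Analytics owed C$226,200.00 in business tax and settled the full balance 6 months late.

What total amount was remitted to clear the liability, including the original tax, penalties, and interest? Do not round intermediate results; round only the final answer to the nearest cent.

C$265,552.08

Penalty (uncapped): 6 × 2.25% × C$226,200.00 = C$30,537.00; cap = 12.5% × C$226,200.00 = C$28,275.00 → penalty = C$28,275.00
Interest (9.6%/yr ÷ 12 = 0.8%/month): C$226,200.00 × ((1 + 0.008)^6 − 1) = C$11,077.0822…
Total = C$226,200.00 + C$28,275.0000 + C$11,077.0822… = C$265,552.08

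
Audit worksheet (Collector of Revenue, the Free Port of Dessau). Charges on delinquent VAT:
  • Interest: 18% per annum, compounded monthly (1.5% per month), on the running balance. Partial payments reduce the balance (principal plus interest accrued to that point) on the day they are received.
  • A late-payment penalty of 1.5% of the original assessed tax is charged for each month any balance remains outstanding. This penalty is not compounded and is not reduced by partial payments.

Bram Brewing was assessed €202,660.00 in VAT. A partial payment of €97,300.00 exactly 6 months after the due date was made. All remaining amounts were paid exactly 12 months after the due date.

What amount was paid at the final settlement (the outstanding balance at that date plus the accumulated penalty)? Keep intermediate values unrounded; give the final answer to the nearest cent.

Balance at month 6: €202,660.0000 × (1 + 0.015)^6 = €221,597.2119…
After €97,300.00 payment: €221,597.2119… − €97,300.00 = €124,297.2119…
Balance at month 12: €124,297.2119… × (1 + 0.015)^6 = €135,911.9490…
Penalty: 12 × 1.5% × €202,660.00 = €36,478.80
Final settlement = outstanding balance + penalty = €135,911.9490… + €36,478.80 = €172,390.75

€172,390.75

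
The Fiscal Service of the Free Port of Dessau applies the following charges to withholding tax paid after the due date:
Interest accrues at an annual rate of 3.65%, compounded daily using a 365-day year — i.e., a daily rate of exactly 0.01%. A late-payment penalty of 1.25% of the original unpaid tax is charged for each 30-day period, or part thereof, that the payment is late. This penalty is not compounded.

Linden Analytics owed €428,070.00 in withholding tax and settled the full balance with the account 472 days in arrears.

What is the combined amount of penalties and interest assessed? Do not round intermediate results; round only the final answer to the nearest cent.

€106,302.27

Penalty periods: ⌈472/30⌉ = 16; penalty = 16 × 1.25% × €428,070.00 = €85,614.00
Interest: €428,070.00 × ((1 + 0.0001)^472 − 1) = €428,070.00 × 0.04832918… = €20,688.2723…
Penalties + interest = €85,614.0000 + €20,688.2723… = €106,302.27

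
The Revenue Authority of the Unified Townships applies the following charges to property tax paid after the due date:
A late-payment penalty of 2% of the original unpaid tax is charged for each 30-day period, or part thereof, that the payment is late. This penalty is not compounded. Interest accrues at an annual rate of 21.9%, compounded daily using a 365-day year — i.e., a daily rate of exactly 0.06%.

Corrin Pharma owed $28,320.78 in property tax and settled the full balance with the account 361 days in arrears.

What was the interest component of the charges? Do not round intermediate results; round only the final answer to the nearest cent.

$6,847.02

Interest: $28,320.78 × ((1 + 0.0006)^361 − 1) = $28,320.78 × 0.24176660… = $6,847.0188…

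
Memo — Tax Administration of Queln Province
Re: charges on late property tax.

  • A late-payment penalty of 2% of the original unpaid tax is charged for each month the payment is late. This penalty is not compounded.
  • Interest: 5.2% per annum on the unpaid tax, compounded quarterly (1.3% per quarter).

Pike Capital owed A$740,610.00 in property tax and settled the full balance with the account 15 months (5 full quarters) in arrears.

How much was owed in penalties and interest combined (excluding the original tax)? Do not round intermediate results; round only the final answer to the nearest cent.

Late-payment penalty = 2% × A$740,610.00 × 15 mo = A$222,183.00
Interest: A$740,610.00 × ((1 + 0.013)^5 − 1) = A$740,610.00 × 0.0667121… = A$49,407.6581…
Penalties + interest = A$222,183.0000 + A$49,407.6581… = A$271,590.66

A$271,590.66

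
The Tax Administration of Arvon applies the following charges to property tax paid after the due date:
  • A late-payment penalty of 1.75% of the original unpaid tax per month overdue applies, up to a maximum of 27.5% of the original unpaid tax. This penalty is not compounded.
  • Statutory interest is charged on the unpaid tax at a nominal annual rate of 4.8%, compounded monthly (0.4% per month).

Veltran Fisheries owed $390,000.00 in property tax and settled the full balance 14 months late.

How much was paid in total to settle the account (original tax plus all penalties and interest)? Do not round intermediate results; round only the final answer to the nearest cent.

Penalty: 14 × 1.75% × $390,000.00 = $95,550.00 (below the 27.5% cap of $107,250.00)
Interest: $390,000.00 × ((1 + 0.004)^14 − 1) = $390,000.00 × 0.0574796… = $22,417.0262…
Total = $390,000.00 + $95,550.0000 + $22,417.0262… = $507,967.03

$507,967.03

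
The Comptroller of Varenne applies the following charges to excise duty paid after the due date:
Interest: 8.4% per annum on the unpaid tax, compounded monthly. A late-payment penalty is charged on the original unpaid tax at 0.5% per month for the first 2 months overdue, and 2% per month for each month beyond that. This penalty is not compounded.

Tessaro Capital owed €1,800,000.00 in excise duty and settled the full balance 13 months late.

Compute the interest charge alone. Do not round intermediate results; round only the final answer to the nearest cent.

€170,859.31

Interest (8.4%/yr ÷ 12 = 0.7%/month): €1,800,000.00 × ((1 + 0.007)^13 − 1) = €170,859.3058…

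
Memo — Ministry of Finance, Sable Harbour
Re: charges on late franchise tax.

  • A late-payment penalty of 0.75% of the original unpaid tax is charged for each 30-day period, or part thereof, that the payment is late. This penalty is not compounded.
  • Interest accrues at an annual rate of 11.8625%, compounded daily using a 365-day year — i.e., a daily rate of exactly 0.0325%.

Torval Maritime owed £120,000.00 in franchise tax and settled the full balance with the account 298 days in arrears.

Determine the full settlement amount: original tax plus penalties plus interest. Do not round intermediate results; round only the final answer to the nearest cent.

Penalty periods: ⌈298/30⌉ = 10; penalty = 10 × 0.75% × £120,000.00 = £9,000.00
Interest: £120,000.00 × ((1 + 0.000325)^298 − 1) = £120,000.00 × 0.10167777… = £12,201.3327…
Total = £120,000.00 + £9,000.0000 + £12,201.3327… = £141,201.33

£141,201.33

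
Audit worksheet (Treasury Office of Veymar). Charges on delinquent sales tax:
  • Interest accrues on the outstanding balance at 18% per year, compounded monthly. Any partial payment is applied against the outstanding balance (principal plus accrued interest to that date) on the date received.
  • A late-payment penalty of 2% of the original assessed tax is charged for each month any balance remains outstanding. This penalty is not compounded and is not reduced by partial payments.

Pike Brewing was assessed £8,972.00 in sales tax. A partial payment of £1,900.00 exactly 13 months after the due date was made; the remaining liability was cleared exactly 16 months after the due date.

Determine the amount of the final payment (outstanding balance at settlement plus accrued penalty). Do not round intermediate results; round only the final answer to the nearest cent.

£12,269.59

Monthly rate = 18% ÷ 12 = 1.5%
Balance at month 13: £8,972.0000 × (1 + 0.015)^13 = £10,887.9925…
After £1,900.00 payment: £10,887.9925… − £1,900.00 = £8,987.9925…
Balance at month 16: £8,987.9925… × (1 + 0.015)^3 = £9,398.5494…
Penalty: 16 × 2% × £8,972.00 = £2,871.04
Final settlement = outstanding balance + penalty = £9,398.5494… + £2,871.04 = £12,269.59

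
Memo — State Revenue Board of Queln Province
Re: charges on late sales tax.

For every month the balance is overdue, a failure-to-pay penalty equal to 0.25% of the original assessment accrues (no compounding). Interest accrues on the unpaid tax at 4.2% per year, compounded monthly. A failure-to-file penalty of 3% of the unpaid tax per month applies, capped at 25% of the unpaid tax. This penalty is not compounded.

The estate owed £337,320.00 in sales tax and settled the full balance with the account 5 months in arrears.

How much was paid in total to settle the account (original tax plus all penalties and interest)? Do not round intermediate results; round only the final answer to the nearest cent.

£398,079.07

Failure-to-file: 5 × 3% × £337,320.00 = £50,598.00 (under the 25% cap)
Failure-to-pay penalty: 5 × 0.25% × £337,320.00 = £4,216.50
Interest (4.2%/yr ÷ 12 = 0.35%/month): £337,320.00 × ((1 + 0.0035)^5 − 1) = £5,944.5666…
Total = £337,320.00 + £54,814.5000 + £5,944.5666… = £398,079.07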